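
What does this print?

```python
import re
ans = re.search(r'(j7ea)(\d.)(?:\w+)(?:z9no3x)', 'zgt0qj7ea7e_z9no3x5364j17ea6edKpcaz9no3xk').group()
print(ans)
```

This matches the literal 'j7', then the literal 'ea' (captured); then a digit, then any character (captured); then one or more of a word character (non-capturing group); then the literal 'z9n', then the literal 'o3x' (non-capturing group).
`re.search` tries every starting position until one works.
The match spans [5:40] → 'j7ea7e_z9no3x5364j17ea6edKpcaz9no3x'.
Captured: group 1 = 'j7ea', group 2 = '7e'.

j7ea7e_z9no3x5364j17ea6edKpcaz9no3x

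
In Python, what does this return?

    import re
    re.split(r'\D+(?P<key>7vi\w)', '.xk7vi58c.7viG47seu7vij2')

The pattern matches one or more of a non-digit; then the literal '7vi', then a word character (captured as 'key').
Matches to split on: at [0:7] → '.xk7vi5'; at [8:14] → 'c.7viG'; at [16:23] → 'seu7vij'.
Because the pattern has a capturing group, `split` also inserts each captured text between the pieces.

['', '7vi5', '8', '7viG', '47', '7vij', '2']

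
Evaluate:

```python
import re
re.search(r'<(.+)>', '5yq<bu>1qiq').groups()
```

('bu',)

Unlike `match`, `search` isn't anchored — it looks for the pattern anywhere in the string.
The match spans [3:7] → '<bu>'.
Captured: group 1 = 'bu'.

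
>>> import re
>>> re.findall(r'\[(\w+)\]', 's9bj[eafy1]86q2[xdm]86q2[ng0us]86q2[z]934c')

['eafy1', 'xdm', 'ng0us', 'z']

One capturing group, so `findall` returns just the captured substring from each match — 4 in all.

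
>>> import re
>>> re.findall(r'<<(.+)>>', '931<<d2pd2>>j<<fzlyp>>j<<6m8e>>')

['d2pd2>>j<<fzlyp>>j<<6m8e']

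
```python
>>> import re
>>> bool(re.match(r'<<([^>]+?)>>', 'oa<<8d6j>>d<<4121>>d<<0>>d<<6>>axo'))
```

False

`re.match` only tries the pattern at the start of the string.
Here the pattern fails at index 0, so the call returns None, and `bool(None)` is False.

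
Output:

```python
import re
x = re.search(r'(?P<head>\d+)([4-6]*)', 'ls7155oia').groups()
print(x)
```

('7155', '')

The match spans [2:6] → '7155'.
Captured: group 1 = '7155', group 2 = ''.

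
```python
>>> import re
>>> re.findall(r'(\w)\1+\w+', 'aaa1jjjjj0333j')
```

['a']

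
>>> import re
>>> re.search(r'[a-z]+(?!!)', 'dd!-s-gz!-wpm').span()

(0, 1)

`(?!…)`/`(?<!…)` only lets a position through if the neighbouring text does NOT match; no characters are consumed.
The match spans [0:1] → 'd'.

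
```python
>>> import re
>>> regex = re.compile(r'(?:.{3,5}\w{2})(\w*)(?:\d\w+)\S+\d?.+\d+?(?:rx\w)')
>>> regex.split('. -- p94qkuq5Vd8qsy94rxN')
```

The pattern matches 3 to 5 of any character, then exactly 2 of a word character (non-capturing group); then zero or more of a word character (captured); then a digit, then one or more of a word character (non-capturing group); then one or more of a non-whitespace character; then optionally a digit, then one or more of any character, then one or more of a digit (lazy); then the literal 'rx', then a word character (non-capturing group).
Because the pattern has a capturing group, `split` also inserts each captured text between the pieces.

['', '4qkuq5Vd', '']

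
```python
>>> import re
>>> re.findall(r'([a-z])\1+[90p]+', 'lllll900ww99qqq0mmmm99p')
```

The backreference `\1` re-matches whatever the first group consumed, character for character.
Walking the string: at [0:8] match 'lllll900', group 1 = 'l'; at [8:12] match 'ww99', group 1 = 'w'; at [12:16] match 'qqq0', group 1 = 'q'; at [16:23] match 'mmmm99p', group 1 = 'm'.
Because there's exactly one group, `findall` drops the full match and keeps group 1 from each hit.

['l', 'w', 'q', 'm']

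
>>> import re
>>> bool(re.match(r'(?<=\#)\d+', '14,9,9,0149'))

With `match`, the pattern is implicitly anchored at the beginning.
Here the pattern fails at index 0, so the call returns None, and `bool(None)` is False.

False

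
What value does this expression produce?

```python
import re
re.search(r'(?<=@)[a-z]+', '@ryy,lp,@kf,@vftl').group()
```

Lookahead/lookbehind check context without consuming it, so the matched span excludes the asserted characters.
The match spans [1:4] → 'ryy'.

'ryy'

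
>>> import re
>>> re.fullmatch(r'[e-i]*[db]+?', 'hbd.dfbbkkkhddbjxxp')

None

The pattern matches zero or more of a character in [e-i]; then one or more of one of [db] (lazy).
For `fullmatch`, every character of the input must be accounted for by the pattern.
Here the string isn't matched end-to-end, so the call returns None.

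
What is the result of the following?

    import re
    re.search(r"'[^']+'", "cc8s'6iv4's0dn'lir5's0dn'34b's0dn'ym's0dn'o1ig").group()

"'6iv4'"

The match spans [4:10] → "'6iv4'".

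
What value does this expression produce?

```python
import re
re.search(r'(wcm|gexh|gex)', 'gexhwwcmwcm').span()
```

(0, 4)

Alternation isn't longest-match — the leftmost alternative that fits at this position is chosen.
`search` walks the string left to right and returns the first match it finds.
The match spans [0:4] → 'gexh'.
Captured: group 1 = 'gexh'.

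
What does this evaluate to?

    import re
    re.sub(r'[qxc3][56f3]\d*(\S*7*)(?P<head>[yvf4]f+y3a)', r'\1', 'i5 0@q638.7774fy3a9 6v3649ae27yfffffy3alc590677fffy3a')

'i5 0@.7779 6vae27yfffffy3alc590677f'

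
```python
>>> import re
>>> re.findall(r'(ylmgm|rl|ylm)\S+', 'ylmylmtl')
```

['ylm']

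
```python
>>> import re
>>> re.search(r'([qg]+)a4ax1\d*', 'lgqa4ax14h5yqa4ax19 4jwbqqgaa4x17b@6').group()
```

The pattern matches one or more of one of [qg] (captured); then the literal 'a4a', then the literal 'x1', then zero or more of a digit.
Unlike `match`, `search` isn't anchored — it looks for the pattern anywhere in the string.
The match spans [1:9] → 'gqa4ax14'.
Captured: group 1 = 'gq'.

'gqa4ax14'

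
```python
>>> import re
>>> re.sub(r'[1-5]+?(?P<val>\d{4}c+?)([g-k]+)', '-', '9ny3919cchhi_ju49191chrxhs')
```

'9ny3919cchhi_ju-rxhs'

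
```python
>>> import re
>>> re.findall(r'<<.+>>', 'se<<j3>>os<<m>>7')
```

No capturing groups, so `findall` returns the 1 full match string.

['<<j3>>os<<m>>']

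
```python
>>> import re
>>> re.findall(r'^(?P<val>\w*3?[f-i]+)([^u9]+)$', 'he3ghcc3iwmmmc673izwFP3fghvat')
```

[('he3ghcc3iwmmmc673izwFP3fgh', 'vat')]

With 2 capturing groups, `findall` returns a 2-tuple per match.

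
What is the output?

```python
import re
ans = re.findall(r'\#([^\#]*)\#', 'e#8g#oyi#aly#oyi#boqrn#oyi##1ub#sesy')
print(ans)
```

['8g', 'aly', 'boqrn', '']

Because there's exactly one group, `findall` drops the full match and keeps group 1 from each hit.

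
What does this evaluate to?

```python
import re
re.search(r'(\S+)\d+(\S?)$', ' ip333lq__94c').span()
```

The match spans [1:13] → 'ip333lq__94c'.

(1, 13)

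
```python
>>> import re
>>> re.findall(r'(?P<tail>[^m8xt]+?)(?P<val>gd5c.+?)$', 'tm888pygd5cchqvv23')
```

[('py', 'gd5cchqvv23')]

The pattern matches one or more of any character except [m8xt] (lazy) (captured as 'tail'); then the literal 'gd', then the literal '5c', then one or more of any character (lazy) (captured as 'val'); then anchored at the end.
`findall` packs the 2 group values into a tuple for every match.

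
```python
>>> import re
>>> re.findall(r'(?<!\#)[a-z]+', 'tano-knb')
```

['tano', 'knb']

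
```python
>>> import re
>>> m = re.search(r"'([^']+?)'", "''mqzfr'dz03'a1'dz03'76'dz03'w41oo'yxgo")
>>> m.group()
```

`search` walks the string left to right and returns the first match it finds.
The match spans [1:8] → "'mqzfr'".
Captured: group 1 = 'mqzfr'.

"'mqzfr'"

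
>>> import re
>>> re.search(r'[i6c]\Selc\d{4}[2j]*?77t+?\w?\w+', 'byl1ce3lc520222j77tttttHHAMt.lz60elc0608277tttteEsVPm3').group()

'60elc0608277tttteEsVPm3'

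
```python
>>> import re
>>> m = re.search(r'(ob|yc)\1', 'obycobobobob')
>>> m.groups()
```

`\1` has to match the exact text group 1 already captured.
`search` walks the string left to right and returns the first match it finds.
The match spans [4:8] → 'obob'.
Captured: group 1 = 'ob'.

('ob',)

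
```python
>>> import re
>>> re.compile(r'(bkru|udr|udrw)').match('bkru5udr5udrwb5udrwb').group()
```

`re.match` won't scan ahead — the pattern has to work from the very first character.
The match spans [0:4] → 'bkru'.
Captured: group 1 = 'bkru'.

'bkru'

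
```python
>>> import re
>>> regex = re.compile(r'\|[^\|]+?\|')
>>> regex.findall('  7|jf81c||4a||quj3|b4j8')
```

Scanning left to right: at [3:10] → '|jf81c|'; at [10:14] → '|4a|'; at [14:20] → '|quj3|'.
Since nothing is captured, `findall` lists the 3 matched substrings directly.

['|jf81c|', '|4a|', '|quj3|']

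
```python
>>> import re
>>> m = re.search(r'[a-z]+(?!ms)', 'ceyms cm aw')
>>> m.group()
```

'ceyms'

Because the assertion is negative and zero-width, positions next to the forbidden text are skipped.
Unlike `match`, `search` isn't anchored — it looks for the pattern anywhere in the string.
The match spans [0:5] → 'ceyms'.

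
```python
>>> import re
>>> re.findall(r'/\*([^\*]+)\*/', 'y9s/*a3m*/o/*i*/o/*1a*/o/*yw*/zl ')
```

['a3m', 'i', '1a', 'yw']

Walking the string: at [3:10] match '/*a3m*/', group 1 = 'a3m'; at [11:16] match '/*i*/', group 1 = 'i'; at [17:23] match '/*1a*/', group 1 = '1a'; at [24:30] match '/*yw*/', group 1 = 'yw'.
One capturing group, so `findall` returns just the captured substring from each match — 4 in all.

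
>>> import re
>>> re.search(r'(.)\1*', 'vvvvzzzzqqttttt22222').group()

The backreference `\1` re-matches whatever the first group consumed, character for character.
`re.search` tries every starting position until one works.
The match spans [0:4] → 'vvvv'.
Captured: group 1 = 'v'.

'vvvv'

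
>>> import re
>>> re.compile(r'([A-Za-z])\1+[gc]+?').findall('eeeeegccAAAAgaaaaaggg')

['e', 'A', 'a']

After group 1 captures some text, `\1` only succeeds where that same text appears again.
One capturing group, so `findall` returns just the captured substring from each match — 3 in all.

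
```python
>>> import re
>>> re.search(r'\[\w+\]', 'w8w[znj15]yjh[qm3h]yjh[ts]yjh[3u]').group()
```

'[znj15]'

`re.search` scans for the first position where the pattern succeeds.
The match spans [3:10] → '[znj15]'.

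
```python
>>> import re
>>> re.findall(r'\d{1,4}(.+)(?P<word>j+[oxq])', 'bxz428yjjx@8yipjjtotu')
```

With 2 capturing groups, `findall` returns a 2-tuple per match.

[('yj', 'jx')]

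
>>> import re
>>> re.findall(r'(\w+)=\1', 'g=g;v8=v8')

`\1` is not a pattern — it's the concrete string captured by group 1, re-applied verbatim.
Because there's exactly one group, `findall` drops the full match and keeps group 1 from each hit.

['g', 'v8']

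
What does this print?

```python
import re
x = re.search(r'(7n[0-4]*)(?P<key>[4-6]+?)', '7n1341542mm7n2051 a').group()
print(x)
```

7n13415

This matches the literal '7n', then zero or more of a character in [0-4] (captured); then one or more of a character in [4-6] (lazy) (captured as 'key').
The `?` after the quantifier makes it lazy — it takes as little as possible before letting the rest of the pattern try.
`search` walks the string left to right and returns the first match it finds.
The match spans [0:7] → '7n13415'.
Captured: group 1 = '7n1341', group 2 = '5'.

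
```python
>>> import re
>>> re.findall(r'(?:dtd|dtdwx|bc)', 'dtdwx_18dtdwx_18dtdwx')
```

Alternation tries branches left to right and keeps the first one that lets the overall match succeed at that position.
Scanning left to right: at [0:3] → 'dtd'; at [8:11] → 'dtd'; at [16:19] → 'dtd'.
No capturing groups, so `findall` returns the 3 full match strings.

['dtd', 'dtd', 'dtd']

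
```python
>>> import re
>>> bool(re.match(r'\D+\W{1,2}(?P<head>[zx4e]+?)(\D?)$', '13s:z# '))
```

False

The pattern matches one or more of a non-digit, then 1 to 2 of a non-word character; then one or more of one of [zx4e] (lazy) (captured as 'head'); then optionally a non-digit (captured); then anchored at the end.
`match` is anchored at position 0; if the pattern doesn't fit there, it returns None.
Here the pattern fails at index 0, so the call returns None, and `bool(None)` is False.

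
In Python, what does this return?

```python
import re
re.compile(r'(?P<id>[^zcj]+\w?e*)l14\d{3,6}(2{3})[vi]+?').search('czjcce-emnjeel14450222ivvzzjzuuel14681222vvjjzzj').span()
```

This matches one or more of any character except [zcj], then optionally a word character, then zero or more of the literal 'e' (captured as 'id'); then the literal 'l14', then 3 to 6 of a digit; then exactly 3 of a literal '2' (captured); then one or more of one of [vi] (lazy).
A non-greedy quantifier consumes as few characters as it can — just enough that the remainder of the pattern still matches from where it stops; whatever follows it matches normally.
`search` walks the string left to right and returns the first match it finds.
The match spans [5:23] → 'e-emnjeel14450222i'.
Captured: group 1 = 'e-emnjee', group 2 = '222'.

(5, 23)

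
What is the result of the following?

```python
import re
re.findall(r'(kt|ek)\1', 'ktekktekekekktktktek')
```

['ek', 'kt']

The backreference `\1` re-matches whatever the first group consumed, character for character.
Scanning left to right: at [6:10] match 'ekek', group 1 = 'ek'; at [12:16] match 'ktkt', group 1 = 'kt'.
Because there's exactly one group, `findall` drops the full match and keeps group 1 from each hit.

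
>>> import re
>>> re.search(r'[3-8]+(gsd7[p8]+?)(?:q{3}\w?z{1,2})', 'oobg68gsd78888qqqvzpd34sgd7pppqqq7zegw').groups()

('gsd78888',)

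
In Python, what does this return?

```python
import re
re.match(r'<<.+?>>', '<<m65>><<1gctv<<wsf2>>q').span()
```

The `?` after the quantifier makes it lazy — it takes as little as possible before letting the rest of the pattern try.
With `match`, the pattern is implicitly anchored at the beginning.
The match spans [0:7] → '<<m65>>'.

(0, 7)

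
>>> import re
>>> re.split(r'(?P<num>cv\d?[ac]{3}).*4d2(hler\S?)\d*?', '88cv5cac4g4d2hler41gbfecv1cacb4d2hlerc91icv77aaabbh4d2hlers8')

['88', 'cv5cac', 'hlers', '8']

Pattern: the literal 'cv', then optionally a digit, then exactly 3 of one of [ac] (captured as 'num'); then zero or more of any character, then the literal '4d2'; then the literal 'hl', then the literal 'er', then optionally a non-whitespace character (captured); then zero or more of a digit (lazy).
Matches to split on: at [2:59] → 'cv5cac4g4d2hler41gbfecv1cacb4d2hlerc91icv77aaabbh4d2hlers'.
`re.split` interleaves the captured-group text with the surrounding fragments.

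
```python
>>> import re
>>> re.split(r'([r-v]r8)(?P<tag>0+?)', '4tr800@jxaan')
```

The pattern matches a character in [r-v], then the literal 'r8' (captured); then one or more of a literal '0' (lazy) (captured as 'tag').
Lazy quantifiers expand one character at a time until the remainder of the pattern can match.
Matches to split on: at [1:5] → 'tr80'.
With a capturing group present, the delimiter's captured portion is kept in the result list.

['4', 'tr8', '0', '0@jxaan']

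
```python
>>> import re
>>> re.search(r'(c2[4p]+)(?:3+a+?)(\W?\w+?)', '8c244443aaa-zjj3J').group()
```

'c244443aa'

Lazy quantifiers expand one character at a time until the remainder of the pattern can match.
The match spans [1:10] → 'c244443aa'.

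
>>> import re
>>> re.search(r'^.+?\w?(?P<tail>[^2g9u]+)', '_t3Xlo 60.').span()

(0, 10)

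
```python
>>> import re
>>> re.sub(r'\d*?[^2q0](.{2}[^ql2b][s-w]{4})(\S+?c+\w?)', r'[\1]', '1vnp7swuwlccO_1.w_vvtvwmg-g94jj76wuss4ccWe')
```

'[np7swuw]_[.w_vvtv]e'

Because the quantifier is non-greedy, it stops expanding at the earliest point where the rest of the pattern can succeed.
The replacement refers to a captured group, so each match is rewritten using its own captured text.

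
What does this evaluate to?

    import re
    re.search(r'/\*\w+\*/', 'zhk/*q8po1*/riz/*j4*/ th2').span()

`re.search` scans for the first position where the pattern succeeds.
The match spans [3:12] → '/*q8po1*/'.

(3, 12)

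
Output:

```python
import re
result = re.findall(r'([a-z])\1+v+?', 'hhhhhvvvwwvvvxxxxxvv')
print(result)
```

`\1` has to match the exact text group 1 already captured.
With a single group, `findall` returns only what that group captured — 3 items.

['h', 'w', 'x']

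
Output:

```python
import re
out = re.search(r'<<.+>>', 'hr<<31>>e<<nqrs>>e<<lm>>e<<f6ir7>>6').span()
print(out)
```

(2, 34)

`search` walks the string left to right and returns the first match it finds.
The match spans [2:34] → '<<31>>e<<nqrs>>e<<lm>>e<<f6ir7>>'.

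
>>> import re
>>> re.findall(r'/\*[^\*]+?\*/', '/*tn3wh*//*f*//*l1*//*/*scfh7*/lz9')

['/*tn3wh*/', '/*f*/', '/*l1*/', '/*scfh7*/']

Since nothing is captured, `findall` lists the 4 matched substrings directly.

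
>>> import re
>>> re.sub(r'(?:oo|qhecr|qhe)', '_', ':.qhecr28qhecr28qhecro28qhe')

':._28_28_o28_'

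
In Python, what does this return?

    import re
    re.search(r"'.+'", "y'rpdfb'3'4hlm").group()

"'rpdfb'3'"

Unlike `match`, `search` isn't anchored — it looks for the pattern anywhere in the string.
The match spans [1:10] → "'rpdfb'3'".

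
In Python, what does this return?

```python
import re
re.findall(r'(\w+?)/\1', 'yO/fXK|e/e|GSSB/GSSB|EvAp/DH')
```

`\1` is not a pattern — it's the concrete string captured by group 1, re-applied verbatim.
Walking the string: at [7:10] match 'e/e', group 1 = 'e'; at [11:20] match 'GSSB/GSSB', group 1 = 'GSSB'.
`findall` collects group 1 from each match (2 total).

['e', 'GSSB']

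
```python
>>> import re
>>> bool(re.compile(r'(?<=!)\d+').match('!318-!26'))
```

With `match`, the pattern is implicitly anchored at the beginning.
Here position 0 doesn't satisfy it, so the call returns None, and `bool(None)` is False.

False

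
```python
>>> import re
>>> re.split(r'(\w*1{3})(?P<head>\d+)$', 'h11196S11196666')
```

Pattern: zero or more of a word character, then exactly 3 of the literal '1' (captured); then one or more of a digit (captured as 'head'); then anchored at the end.
Matches to split on: at [0:15] → 'h11196S11196666'.
Because the pattern has a capturing group, `split` also inserts each captured text between the pieces.

['', 'h11196S111', '96666', '']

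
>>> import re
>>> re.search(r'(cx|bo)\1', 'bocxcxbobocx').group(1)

'cx'

The match spans [2:6] → 'cxcx'.
Captured: group 1 = 'cx'.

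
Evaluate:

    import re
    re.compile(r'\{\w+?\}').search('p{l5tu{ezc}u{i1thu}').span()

(6, 11)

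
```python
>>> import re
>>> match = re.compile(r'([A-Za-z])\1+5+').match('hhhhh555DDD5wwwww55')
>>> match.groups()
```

('h',)

The match spans [0:8] → 'hhhhh555'.
Captured: group 1 = 'h'.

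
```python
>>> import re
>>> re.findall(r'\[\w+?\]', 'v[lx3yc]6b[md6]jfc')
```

Scanning left to right: at [1:8] → '[lx3yc]'; at [10:15] → '[md6]'.
`findall` yields the raw match text (2 of them) because the pattern has no groups.

['[lx3yc]', '[md6]']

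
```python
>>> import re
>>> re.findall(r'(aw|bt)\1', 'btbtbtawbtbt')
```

['bt', 'bt']

After group 1 captures some text, `\1` only succeeds where that same text appears again.
Walking the string: at [0:4] match 'btbt', group 1 = 'bt'; at [8:12] match 'btbt', group 1 = 'bt'.
One capturing group, so `findall` returns just the captured substring from each match — 2 in all.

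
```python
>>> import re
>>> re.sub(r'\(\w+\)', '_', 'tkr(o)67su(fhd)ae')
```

Matches: at [3:6] → '(o)'; at [10:15] → '(fhd)'.
Each match is replaced by '_'.

'tkr_67su_ae'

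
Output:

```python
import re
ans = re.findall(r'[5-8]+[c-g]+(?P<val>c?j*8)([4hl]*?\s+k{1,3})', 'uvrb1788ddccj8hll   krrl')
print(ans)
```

Pattern: one or more of a character in [5-8]; then one or more of a character in [c-g]; then optionally the literal 'c', then zero or more of a literal 'j', then the literal '8' (captured as 'val'); then zero or more of one of [4hl] (lazy), then one or more of whitespace, then 1 to 3 of a literal 'k' (captured).
Walking the string: at [5:21] match '788ddccj8hll   k', groups = ('j8', 'hll   k').
Multiple groups make `findall` return tuples — one 2-tuple for the one match.

[('j8', 'hll   k')]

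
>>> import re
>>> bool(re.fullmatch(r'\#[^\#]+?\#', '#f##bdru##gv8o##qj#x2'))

`re.fullmatch` requires the pattern to consume the entire string.
Here there's no way to consume every character, so the call returns None, and `bool(None)` is False.

False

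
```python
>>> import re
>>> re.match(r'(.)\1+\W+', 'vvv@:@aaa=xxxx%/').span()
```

A backreference is literal: `\1` must see the identical characters the first group matched.
`re.match` won't scan ahead — the pattern has to work from the very first character.
The match spans [0:6] → 'vvv@:@'.
Captured: group 1 = 'v'.

(0, 6)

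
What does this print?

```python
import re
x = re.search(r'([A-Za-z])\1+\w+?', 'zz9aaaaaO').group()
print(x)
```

zz9

`\1` is not a pattern — it's the concrete string captured by group 1, re-applied verbatim.
Unlike `match`, `search` isn't anchored — it looks for the pattern anywhere in the string.
The match spans [0:3] → 'zz9'.
Captured: group 1 = 'z'.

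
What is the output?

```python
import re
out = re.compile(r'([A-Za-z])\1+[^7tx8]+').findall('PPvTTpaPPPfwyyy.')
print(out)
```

['P']

After group 1 captures some text, `\1` only succeeds where that same text appears again.
Matches: at [0:16] match 'PPvTTpaPPPfwyyy.', group 1 = 'P'.
`findall` collects group 1 from the one match (1 total).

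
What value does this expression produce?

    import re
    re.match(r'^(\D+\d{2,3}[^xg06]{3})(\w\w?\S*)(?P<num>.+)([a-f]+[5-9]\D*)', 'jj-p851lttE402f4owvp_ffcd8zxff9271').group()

'jj-p851lttE402f4owvp_ffcd8zxff9'

Pattern: anchored at the start of the string; then one or more of a non-digit, then 2 to 3 of a digit, then exactly 3 of any character except [xg06] (captured); then a word character, then optionally a word character, then zero or more of a non-whitespace character (captured); then one or more of any character (captured as 'num'); then one or more of a character in [a-f], then a character in [5-9], then zero or more of a non-digit (captured).
With `match`, the pattern is implicitly anchored at the beginning.
The match spans [0:31] → 'jj-p851lttE402f4owvp_ffcd8zxff9'.
Captured: group 1 = 'jj-p851ltt', group 2 = 'E402f4owvp_ffcd8zx', group 3 = 'f', group 4 = 'f9'.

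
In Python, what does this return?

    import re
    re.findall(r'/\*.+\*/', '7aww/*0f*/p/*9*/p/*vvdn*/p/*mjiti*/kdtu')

['/*0f*/p/*9*/p/*vvdn*/p/*mjiti*/']

`findall` yields the raw match text (1 of them) because the pattern has no groups.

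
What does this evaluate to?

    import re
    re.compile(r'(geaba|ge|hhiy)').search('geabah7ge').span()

Branches in `(...|...)` are attempted left-to-right; the first branch that allows the whole pattern to succeed is taken.
`search` walks the string left to right and returns the first match it finds.
The match spans [0:5] → 'geaba'.
Captured: group 1 = 'geaba'.

(0, 5)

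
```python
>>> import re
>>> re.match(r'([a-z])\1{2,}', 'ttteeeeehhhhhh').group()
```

'ttt'

`match` is anchored at position 0; if the pattern doesn't fit there, it returns None.
The match spans [0:3] → 'ttt'.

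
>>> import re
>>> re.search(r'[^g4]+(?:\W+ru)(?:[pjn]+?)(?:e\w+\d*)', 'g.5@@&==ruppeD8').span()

The match spans [1:15] → '.5@@&==ruppeD8'.

(1, 15)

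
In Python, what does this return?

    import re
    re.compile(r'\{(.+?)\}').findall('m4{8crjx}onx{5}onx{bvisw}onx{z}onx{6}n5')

Lazy quantifiers expand one character at a time until the remainder of the pattern can match.
Because there's exactly one group, `findall` drops the full match and keeps group 1 from each hit.

['8crjx', '5', 'bvisw', 'z', '6']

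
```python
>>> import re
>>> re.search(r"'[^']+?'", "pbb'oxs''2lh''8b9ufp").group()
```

"'oxs'"

Unlike `match`, `search` isn't anchored — it looks for the pattern anywhere in the string.
The match spans [3:8] → "'oxs'".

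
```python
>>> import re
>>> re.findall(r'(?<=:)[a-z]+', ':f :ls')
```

['f', 'ls']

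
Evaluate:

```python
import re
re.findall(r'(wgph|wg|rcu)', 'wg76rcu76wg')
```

['wg', 'rcu', 'wg']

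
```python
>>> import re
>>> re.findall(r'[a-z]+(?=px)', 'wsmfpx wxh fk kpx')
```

Lookahead/lookbehind check context without consuming it, so the matched span excludes the asserted characters.
Since nothing is captured, `findall` lists the 2 matched substrings directly.

['wsmf', 'k']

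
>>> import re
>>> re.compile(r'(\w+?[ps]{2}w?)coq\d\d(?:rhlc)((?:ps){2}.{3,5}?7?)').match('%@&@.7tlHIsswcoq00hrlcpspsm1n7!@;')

None

Pattern: one or more of a word character (lazy), then exactly 2 of one of [ps], then optionally a literal 'w' (captured); then the literal 'coq', then a digit, then a digit; then the literal 'rh', then the literal 'lc' (non-capturing group); then the literal 'ps' repeated 2 times, then 3 to 5 of any character (lazy), then optionally the literal '7' (captured).
With `match`, the pattern is implicitly anchored at the beginning.
Here position 0 doesn't satisfy it, so the call returns None.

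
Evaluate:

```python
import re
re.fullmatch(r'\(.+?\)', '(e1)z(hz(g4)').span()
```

(0, 12)

`re.fullmatch` requires the pattern to consume the entire string.
The match spans [0:12] → '(e1)z(hz(g4)'.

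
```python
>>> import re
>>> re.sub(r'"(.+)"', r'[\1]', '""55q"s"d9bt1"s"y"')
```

The replacement refers to a captured group, so each match is rewritten using its own captured text.

'["55q"s"d9bt1"s"y]'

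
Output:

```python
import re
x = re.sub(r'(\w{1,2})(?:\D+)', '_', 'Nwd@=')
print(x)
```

_

The pattern matches 1 to 2 of a word character (captured); then one or more of a non-digit (non-capturing group).
Matches: at [0:5] → 'Nwd@='.
Each match is replaced by '_'.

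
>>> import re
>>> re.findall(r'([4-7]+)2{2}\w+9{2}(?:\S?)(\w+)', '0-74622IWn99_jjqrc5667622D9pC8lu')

2 groups means the one result is a tuple of 2 captured strings — 1 here.

[('746', 'jjqrc5667622D9pC8lu')]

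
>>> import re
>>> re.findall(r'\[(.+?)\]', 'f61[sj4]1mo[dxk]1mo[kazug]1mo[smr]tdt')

The `?` after the quantifier makes it lazy — it takes as little as possible before letting the rest of the pattern try.
Scanning left to right: at [3:8] match '[sj4]', group 1 = 'sj4'; at [11:16] match '[dxk]', group 1 = 'dxk'; at [19:26] match '[kazug]', group 1 = 'kazug'; at [29:34] match '[smr]', group 1 = 'smr'.
With a single group, `findall` returns only what that group captured — 4 items.

['sj4', 'dxk', 'kazug', 'smr']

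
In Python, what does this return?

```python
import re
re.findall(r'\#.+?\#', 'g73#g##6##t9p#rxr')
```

Lazy quantifiers expand one character at a time until the remainder of the pattern can match.
Scanning left to right: at [3:6] → '#g#'; at [6:9] → '#6#'; at [9:14] → '#t9p#'.
Since nothing is captured, `findall` lists the 3 matched substrings directly.

['#g#', '#6#', '#t9p#']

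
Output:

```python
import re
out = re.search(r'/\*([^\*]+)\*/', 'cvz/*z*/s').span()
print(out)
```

(3, 8)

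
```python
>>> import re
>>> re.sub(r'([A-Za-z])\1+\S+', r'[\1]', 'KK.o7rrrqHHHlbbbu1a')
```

'[K]'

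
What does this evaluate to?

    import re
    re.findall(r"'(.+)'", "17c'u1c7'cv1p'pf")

Scanning left to right: at [3:14] match "'u1c7'cv1p'", group 1 = "u1c7'cv1p".
With a single group, `findall` returns only what that group captured — 1 item.

["u1c7'cv1p"]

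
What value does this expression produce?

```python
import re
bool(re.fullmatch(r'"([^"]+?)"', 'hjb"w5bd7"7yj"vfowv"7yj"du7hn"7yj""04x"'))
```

False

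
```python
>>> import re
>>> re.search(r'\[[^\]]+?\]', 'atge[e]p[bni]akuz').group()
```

`re.search` tries every starting position until one works.
The match spans [4:7] → '[e]'.

'[e]'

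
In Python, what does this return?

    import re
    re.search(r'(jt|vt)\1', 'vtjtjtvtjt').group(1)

'jt'

After group 1 captures some text, `\1` only succeeds where that same text appears again.
`re.search` scans for the first position where the pattern succeeds.
The match spans [2:6] → 'jtjt'.
Captured: group 1 = 'jt'.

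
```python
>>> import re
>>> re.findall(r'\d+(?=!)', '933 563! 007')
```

['563']

The lookaround is zero-width — it requires the adjacent text to match without consuming it, so the asserted text isn't part of the match.
`findall` yields the raw match text (1 of them) because the pattern has no groups.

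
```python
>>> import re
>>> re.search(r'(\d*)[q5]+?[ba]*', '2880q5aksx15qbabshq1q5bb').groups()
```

Pattern: zero or more of a digit (captured); then one or more of one of [q5] (lazy); then zero or more of one of [ba].
A non-greedy quantifier consumes as few characters as it can — just enough that the remainder of the pattern still matches from where it stops; whatever follows it matches normally.
`re.search` tries every starting position until one works.
The match spans [0:5] → '2880q'.
Captured: group 1 = '2880'.

('2880',)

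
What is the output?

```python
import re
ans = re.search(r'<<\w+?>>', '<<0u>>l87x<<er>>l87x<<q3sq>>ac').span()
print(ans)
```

(0, 6)

`re.search` scans for the first position where the pattern succeeds.
The match spans [0:6] → '<<0u>>'.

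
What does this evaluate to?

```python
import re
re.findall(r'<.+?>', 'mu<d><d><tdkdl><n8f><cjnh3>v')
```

Because the quantifier is non-greedy, it stops expanding at the earliest point where the rest of the pattern can succeed.
Scanning left to right: at [2:5] → '<d>'; at [5:8] → '<d>'; at [8:15] → '<tdkdl>'; at [15:20] → '<n8f>'; at [20:27] → '<cjnh3>'.
Since nothing is captured, `findall` lists the 5 matched substrings directly.

['<d>', '<d>', '<tdkdl>', '<n8f>', '<cjnh3>']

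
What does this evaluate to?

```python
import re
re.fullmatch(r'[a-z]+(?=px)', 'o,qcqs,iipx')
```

None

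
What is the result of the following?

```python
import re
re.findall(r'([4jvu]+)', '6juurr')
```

['juu']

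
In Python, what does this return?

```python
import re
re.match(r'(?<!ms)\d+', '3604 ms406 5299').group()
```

'3604'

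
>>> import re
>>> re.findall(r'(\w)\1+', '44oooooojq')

['4', 'o']

`\1` has to match the exact text group 1 already captured.
Walking the string: at [0:2] match '44', group 1 = '4'; at [2:8] match 'oooooo', group 1 = 'o'.
Because there's exactly one group, `findall` drops the full match and keeps group 1 from each hit.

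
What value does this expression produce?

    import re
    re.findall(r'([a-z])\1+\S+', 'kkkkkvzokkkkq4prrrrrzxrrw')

['k']

A backreference is literal: `\1` must see the identical characters the first group matched.
Scanning left to right: at [0:25] match 'kkkkkvzokkkkq4prrrrrzxrrw', group 1 = 'k'.
One capturing group, so `findall` returns just the captured substring from the one match — 1 in all.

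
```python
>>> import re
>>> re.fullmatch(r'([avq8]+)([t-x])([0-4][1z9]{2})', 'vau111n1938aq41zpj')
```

`re.fullmatch` requires the pattern to consume the entire string.
Here there's no way to consume every character, so the call returns None.

None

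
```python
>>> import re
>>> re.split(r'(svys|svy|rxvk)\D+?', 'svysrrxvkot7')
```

`|` is ordered: at each position the engine commits to the first alternative that works.
Matches to split on: at [0:5] → 'svysr'; at [5:10] → 'rxvko'.
`re.split` interleaves the captured-group text with the surrounding fragments.

['', 'svys', '', 'rxvk', 't7']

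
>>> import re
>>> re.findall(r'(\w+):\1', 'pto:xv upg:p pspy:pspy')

['pspy']

The backreference `\1` re-matches whatever the first group consumed, character for character.
Scanning left to right: at [13:22] match 'pspy:pspy', group 1 = 'pspy'.
`findall` collects group 1 from the one match (1 total).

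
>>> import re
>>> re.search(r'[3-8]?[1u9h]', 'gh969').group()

'h'

Pattern: optionally a character in [3-8]; then one of [1u9h].
`re.search` tries every starting position until one works.
The match spans [1:2] → 'h'.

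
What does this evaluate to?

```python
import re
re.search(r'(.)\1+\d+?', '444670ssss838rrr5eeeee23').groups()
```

`\1` is not a pattern — it's the concrete string captured by group 1, re-applied verbatim.
Unlike `match`, `search` isn't anchored — it looks for the pattern anywhere in the string.
The match spans [0:4] → '4446'.
Captured: group 1 = '4'.

('4',)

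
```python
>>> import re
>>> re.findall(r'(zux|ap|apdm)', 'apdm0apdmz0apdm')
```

Alternation isn't longest-match — the leftmost alternative that fits at this position is chosen.
Walking the string: at [0:2] match 'ap', group 1 = 'ap'; at [5:7] match 'ap', group 1 = 'ap'; at [11:13] match 'ap', group 1 = 'ap'.
`findall` collects group 1 from each match (3 total).

['ap', 'ap', 'ap']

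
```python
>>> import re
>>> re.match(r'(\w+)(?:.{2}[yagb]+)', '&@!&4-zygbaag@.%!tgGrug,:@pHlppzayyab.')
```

None

This matches one or more of a word character (captured); then exactly 2 of any character, then one or more of one of [yagb] (non-capturing group).
With `match`, the pattern is implicitly anchored at the beginning.
Here the pattern fails at index 0, so the call returns None.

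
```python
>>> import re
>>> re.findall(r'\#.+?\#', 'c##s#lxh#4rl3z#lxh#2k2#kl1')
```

['##s#', '#4rl3z#', '#2k2#']

Because the quantifier is non-greedy, it stops expanding at the earliest point where the rest of the pattern can succeed.
Matches: at [1:5] → '##s#'; at [8:15] → '#4rl3z#'; at [18:23] → '#2k2#'.
No capturing groups, so `findall` returns the 3 full match strings.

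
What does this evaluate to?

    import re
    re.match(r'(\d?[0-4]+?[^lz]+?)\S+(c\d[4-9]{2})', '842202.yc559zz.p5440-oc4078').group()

'842202.yc559'

The pattern matches optionally a digit, then one or more of a character in [0-4] (lazy), then one or more of any character except [lz] (lazy) (captured); then one or more of a non-whitespace character; then the literal 'c', then a digit, then exactly 2 of a character in [4-9] (captured).
`re.match` won't scan ahead — the pattern has to work from the very first character.
The match spans [0:12] → '842202.yc559'.
Captured: group 1 = '842', group 2 = 'c559'.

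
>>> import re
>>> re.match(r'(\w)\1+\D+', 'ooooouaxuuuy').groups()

`\1` has to match the exact text group 1 already captured.
`re.match` won't scan ahead — the pattern has to work from the very first character.
The match spans [0:12] → 'ooooouaxuuuy'.
Captured: group 1 = 'o'.

('o',)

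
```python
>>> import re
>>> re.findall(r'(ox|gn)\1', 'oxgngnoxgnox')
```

The backreference `\1` re-matches whatever the first group consumed, character for character.
Scanning left to right: at [2:6] match 'gngn', group 1 = 'gn'.
Because there's exactly one group, `findall` drops the full match and keeps group 1 from the one hit.

['gn']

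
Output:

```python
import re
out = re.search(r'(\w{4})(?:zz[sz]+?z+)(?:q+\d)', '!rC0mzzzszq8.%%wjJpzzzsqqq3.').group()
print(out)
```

rC0mzzzszq8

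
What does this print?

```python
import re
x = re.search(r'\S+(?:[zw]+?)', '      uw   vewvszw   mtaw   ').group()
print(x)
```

The pattern matches one or more of a non-whitespace character; then one or more of one of [zw] (lazy) (non-capturing group).
Unlike `match`, `search` isn't anchored — it looks for the pattern anywhere in the string.
The match spans [6:8] → 'uw'.

uw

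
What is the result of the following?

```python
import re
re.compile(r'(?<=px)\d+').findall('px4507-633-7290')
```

Because the assertion is zero-width, the text it checks is not consumed and won't appear in the result.
`findall` yields the raw match text (1 of them) because the pattern has no groups.

['4507']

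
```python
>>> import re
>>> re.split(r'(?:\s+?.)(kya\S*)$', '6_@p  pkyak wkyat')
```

['6_@p  pkyak', 'kyat', '']

The pattern matches one or more of whitespace (lazy), then any character (non-capturing group); then the literal 'kya', then zero or more of a non-whitespace character (captured); then anchored at the end.
Matches to split on: at [11:17] → ' wkyat'.
With a capturing group present, the delimiter's captured portion is kept in the result list.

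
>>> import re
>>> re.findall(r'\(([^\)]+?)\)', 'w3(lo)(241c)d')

With a single group, `findall` returns only what that group captured — 2 items.

['lo', '241c']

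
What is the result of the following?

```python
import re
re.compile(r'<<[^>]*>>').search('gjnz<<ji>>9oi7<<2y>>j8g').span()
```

(4, 10)

Unlike `match`, `search` isn't anchored — it looks for the pattern anywhere in the string.
The match spans [4:10] → '<<ji>>'.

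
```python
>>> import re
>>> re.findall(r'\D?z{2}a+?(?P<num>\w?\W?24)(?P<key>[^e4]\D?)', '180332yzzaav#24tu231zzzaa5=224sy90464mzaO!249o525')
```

Pattern: optionally a non-digit, then exactly 2 of the literal 'z', then one or more of a literal 'a' (lazy); then optionally a word character, then optionally a non-word character, then the literal '24' (captured as 'num'); then any character except [e4], then optionally a non-digit (captured as 'key').
Walking the string: at [6:17] match 'yzzaav#24tu', groups = ('v#24', 'tu').
Multiple groups make `findall` return tuples — one 2-tuple for the one match.

[('v#24', 'tu')]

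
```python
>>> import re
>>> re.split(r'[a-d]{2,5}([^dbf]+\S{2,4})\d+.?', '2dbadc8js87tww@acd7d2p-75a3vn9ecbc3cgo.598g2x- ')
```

The pattern matches 2 to 5 of a character in [a-d]; then one or more of any character except [dbf], then 2 to 4 of a non-whitespace character (captured); then one or more of a digit, then optionally any character.
Matches to split on: at [1:22] → 'dbadc8js87tww@acd7d2p'; at [31:45] → 'cbc3cgo.598g2x'.
With a capturing group present, the delimiter's captured portion is kept in the result list.

['2', '8js87tww@acd7d', '-75a3vn9e', '3cgo.598g', '- ']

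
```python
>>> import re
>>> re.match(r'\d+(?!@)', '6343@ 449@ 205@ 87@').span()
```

(0, 3)

`re.match` won't scan ahead — the pattern has to work from the very first character.
The match spans [0:3] → '634'.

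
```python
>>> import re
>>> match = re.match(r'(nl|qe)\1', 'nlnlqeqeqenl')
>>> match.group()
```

The backreference `\1` re-matches whatever the first group consumed, character for character.
`re.match` won't scan ahead — the pattern has to work from the very first character.
The match spans [0:4] → 'nlnl'.
Captured: group 1 = 'nl'.

'nlnl'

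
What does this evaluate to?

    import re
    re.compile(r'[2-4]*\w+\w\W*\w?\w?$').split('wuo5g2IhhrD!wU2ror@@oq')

['wuo5g2IhhrD!', '']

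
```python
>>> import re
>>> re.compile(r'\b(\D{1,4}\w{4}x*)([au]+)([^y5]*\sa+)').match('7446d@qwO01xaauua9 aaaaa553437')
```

None

`re.match` only tries the pattern at the start of the string.
Here position 0 doesn't satisfy it, so the call returns None.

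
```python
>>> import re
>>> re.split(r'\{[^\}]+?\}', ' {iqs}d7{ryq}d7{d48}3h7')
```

Matches to split on: at [1:6] → '{iqs}'; at [8:13] → '{ryq}'; at [15:20] → '{d48}'.
`split` removes every match and returns the 4 fragments in between.

[' ', 'd7', 'd7', '3h7']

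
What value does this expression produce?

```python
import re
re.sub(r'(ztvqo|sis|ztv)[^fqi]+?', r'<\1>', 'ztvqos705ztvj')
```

'<ztvqo>705<ztv>'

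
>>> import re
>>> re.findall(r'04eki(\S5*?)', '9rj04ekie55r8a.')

['e']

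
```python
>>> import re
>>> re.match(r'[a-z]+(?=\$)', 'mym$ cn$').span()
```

The lookaround is zero-width — it requires the adjacent text to match without consuming it, so the asserted text isn't part of the match.
`match` is anchored at position 0; if the pattern doesn't fit there, it returns None.
The match spans [0:3] → 'mym'.

(0, 3)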